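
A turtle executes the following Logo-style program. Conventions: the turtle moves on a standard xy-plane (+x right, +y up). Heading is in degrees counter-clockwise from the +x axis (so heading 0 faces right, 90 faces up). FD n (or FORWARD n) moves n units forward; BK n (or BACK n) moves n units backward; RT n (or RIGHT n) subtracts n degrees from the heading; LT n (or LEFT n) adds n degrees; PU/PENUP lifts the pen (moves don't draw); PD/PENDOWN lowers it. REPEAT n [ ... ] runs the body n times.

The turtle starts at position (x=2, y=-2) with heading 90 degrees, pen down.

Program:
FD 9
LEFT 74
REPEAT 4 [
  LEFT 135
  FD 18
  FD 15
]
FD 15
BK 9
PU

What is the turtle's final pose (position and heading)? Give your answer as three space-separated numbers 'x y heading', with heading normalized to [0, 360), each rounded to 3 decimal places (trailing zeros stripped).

Answer: 35.722 -16.889 344

Derivation:
Executing turtle program step by step:
Start: pos=(2,-2), heading=90, pen down
FD 9: (2,-2) -> (2,7) [heading=90, draw]
LT 74: heading 90 -> 164
REPEAT 4 [
  -- iteration 1/4 --
  LT 135: heading 164 -> 299
  FD 18: (2,7) -> (10.727,-8.743) [heading=299, draw]
  FD 15: (10.727,-8.743) -> (17.999,-21.862) [heading=299, draw]
  -- iteration 2/4 --
  LT 135: heading 299 -> 74
  FD 18: (17.999,-21.862) -> (22.96,-4.56) [heading=74, draw]
  FD 15: (22.96,-4.56) -> (27.095,9.859) [heading=74, draw]
  -- iteration 3/4 --
  LT 135: heading 74 -> 209
  FD 18: (27.095,9.859) -> (11.352,1.133) [heading=209, draw]
  FD 15: (11.352,1.133) -> (-1.768,-6.14) [heading=209, draw]
  -- iteration 4/4 --
  LT 135: heading 209 -> 344
  FD 18: (-1.768,-6.14) -> (15.535,-11.101) [heading=344, draw]
  FD 15: (15.535,-11.101) -> (29.954,-15.236) [heading=344, draw]
]
FD 15: (29.954,-15.236) -> (44.373,-19.37) [heading=344, draw]
BK 9: (44.373,-19.37) -> (35.722,-16.889) [heading=344, draw]
PU: pen up
Final: pos=(35.722,-16.889), heading=344, 11 segment(s) drawn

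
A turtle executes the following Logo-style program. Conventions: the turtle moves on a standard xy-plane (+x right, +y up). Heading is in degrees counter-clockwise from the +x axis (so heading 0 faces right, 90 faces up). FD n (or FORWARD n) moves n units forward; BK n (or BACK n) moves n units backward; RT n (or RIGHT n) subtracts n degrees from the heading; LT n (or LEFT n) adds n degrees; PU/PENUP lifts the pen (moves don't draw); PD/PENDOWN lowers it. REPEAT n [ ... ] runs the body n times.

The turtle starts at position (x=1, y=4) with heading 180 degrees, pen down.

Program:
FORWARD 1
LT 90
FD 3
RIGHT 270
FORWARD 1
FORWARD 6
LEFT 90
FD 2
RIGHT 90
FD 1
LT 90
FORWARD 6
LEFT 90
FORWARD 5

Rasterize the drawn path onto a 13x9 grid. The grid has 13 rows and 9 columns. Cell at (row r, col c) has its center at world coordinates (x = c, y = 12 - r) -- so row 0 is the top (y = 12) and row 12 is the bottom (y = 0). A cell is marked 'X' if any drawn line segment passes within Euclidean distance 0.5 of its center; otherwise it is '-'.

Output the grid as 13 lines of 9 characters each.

Segment 0: (1,4) -> (0,4)
Segment 1: (0,4) -> (-0,1)
Segment 2: (-0,1) -> (1,1)
Segment 3: (1,1) -> (7,1)
Segment 4: (7,1) -> (7,3)
Segment 5: (7,3) -> (8,3)
Segment 6: (8,3) -> (8,9)
Segment 7: (8,9) -> (3,9)

Answer: ---------
---------
---------
---XXXXXX
--------X
--------X
--------X
--------X
XX------X
X------XX
X------X-
XXXXXXXX-
---------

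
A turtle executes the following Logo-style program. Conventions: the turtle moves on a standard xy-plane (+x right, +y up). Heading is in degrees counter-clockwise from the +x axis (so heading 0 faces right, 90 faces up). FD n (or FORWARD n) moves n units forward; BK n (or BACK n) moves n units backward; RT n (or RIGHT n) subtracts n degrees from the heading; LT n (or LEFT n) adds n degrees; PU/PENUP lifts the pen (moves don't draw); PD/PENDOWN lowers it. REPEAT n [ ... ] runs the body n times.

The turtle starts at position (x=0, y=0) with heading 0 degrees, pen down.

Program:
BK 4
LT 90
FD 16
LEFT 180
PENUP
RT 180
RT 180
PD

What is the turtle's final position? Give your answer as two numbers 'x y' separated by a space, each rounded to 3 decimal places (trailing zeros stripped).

Answer: -4 16

Derivation:
Executing turtle program step by step:
Start: pos=(0,0), heading=0, pen down
BK 4: (0,0) -> (-4,0) [heading=0, draw]
LT 90: heading 0 -> 90
FD 16: (-4,0) -> (-4,16) [heading=90, draw]
LT 180: heading 90 -> 270
PU: pen up
RT 180: heading 270 -> 90
RT 180: heading 90 -> 270
PD: pen down
Final: pos=(-4,16), heading=270, 2 segment(s) drawn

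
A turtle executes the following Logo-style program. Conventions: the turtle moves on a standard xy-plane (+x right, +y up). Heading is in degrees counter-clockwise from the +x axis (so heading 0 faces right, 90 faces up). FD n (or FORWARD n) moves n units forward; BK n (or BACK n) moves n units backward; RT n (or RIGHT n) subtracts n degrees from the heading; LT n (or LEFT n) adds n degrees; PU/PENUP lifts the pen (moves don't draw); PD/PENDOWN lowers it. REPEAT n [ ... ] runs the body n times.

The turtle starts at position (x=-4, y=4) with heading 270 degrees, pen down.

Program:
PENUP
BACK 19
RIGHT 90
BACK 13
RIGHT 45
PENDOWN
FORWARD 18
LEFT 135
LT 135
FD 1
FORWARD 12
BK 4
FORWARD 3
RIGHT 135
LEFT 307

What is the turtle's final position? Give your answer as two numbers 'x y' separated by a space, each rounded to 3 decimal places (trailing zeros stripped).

Answer: 4.757 44.213

Derivation:
Executing turtle program step by step:
Start: pos=(-4,4), heading=270, pen down
PU: pen up
BK 19: (-4,4) -> (-4,23) [heading=270, move]
RT 90: heading 270 -> 180
BK 13: (-4,23) -> (9,23) [heading=180, move]
RT 45: heading 180 -> 135
PD: pen down
FD 18: (9,23) -> (-3.728,35.728) [heading=135, draw]
LT 135: heading 135 -> 270
LT 135: heading 270 -> 45
FD 1: (-3.728,35.728) -> (-3.021,36.435) [heading=45, draw]
FD 12: (-3.021,36.435) -> (5.464,44.92) [heading=45, draw]
BK 4: (5.464,44.92) -> (2.636,42.092) [heading=45, draw]
FD 3: (2.636,42.092) -> (4.757,44.213) [heading=45, draw]
RT 135: heading 45 -> 270
LT 307: heading 270 -> 217
Final: pos=(4.757,44.213), heading=217, 5 segment(s) drawn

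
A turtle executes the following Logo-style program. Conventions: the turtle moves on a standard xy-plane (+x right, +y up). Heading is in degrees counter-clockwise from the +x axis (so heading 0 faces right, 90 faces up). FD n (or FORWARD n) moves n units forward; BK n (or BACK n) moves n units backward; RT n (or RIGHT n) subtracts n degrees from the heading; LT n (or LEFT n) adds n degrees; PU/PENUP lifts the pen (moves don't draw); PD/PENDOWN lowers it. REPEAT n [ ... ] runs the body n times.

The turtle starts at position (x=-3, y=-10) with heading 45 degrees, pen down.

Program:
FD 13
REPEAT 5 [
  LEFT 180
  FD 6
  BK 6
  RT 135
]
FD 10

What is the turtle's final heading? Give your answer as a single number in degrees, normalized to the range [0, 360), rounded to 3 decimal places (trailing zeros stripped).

Answer: 270

Derivation:
Executing turtle program step by step:
Start: pos=(-3,-10), heading=45, pen down
FD 13: (-3,-10) -> (6.192,-0.808) [heading=45, draw]
REPEAT 5 [
  -- iteration 1/5 --
  LT 180: heading 45 -> 225
  FD 6: (6.192,-0.808) -> (1.95,-5.05) [heading=225, draw]
  BK 6: (1.95,-5.05) -> (6.192,-0.808) [heading=225, draw]
  RT 135: heading 225 -> 90
  -- iteration 2/5 --
  LT 180: heading 90 -> 270
  FD 6: (6.192,-0.808) -> (6.192,-6.808) [heading=270, draw]
  BK 6: (6.192,-6.808) -> (6.192,-0.808) [heading=270, draw]
  RT 135: heading 270 -> 135
  -- iteration 3/5 --
  LT 180: heading 135 -> 315
  FD 6: (6.192,-0.808) -> (10.435,-5.05) [heading=315, draw]
  BK 6: (10.435,-5.05) -> (6.192,-0.808) [heading=315, draw]
  RT 135: heading 315 -> 180
  -- iteration 4/5 --
  LT 180: heading 180 -> 0
  FD 6: (6.192,-0.808) -> (12.192,-0.808) [heading=0, draw]
  BK 6: (12.192,-0.808) -> (6.192,-0.808) [heading=0, draw]
  RT 135: heading 0 -> 225
  -- iteration 5/5 --
  LT 180: heading 225 -> 45
  FD 6: (6.192,-0.808) -> (10.435,3.435) [heading=45, draw]
  BK 6: (10.435,3.435) -> (6.192,-0.808) [heading=45, draw]
  RT 135: heading 45 -> 270
]
FD 10: (6.192,-0.808) -> (6.192,-10.808) [heading=270, draw]
Final: pos=(6.192,-10.808), heading=270, 12 segment(s) drawn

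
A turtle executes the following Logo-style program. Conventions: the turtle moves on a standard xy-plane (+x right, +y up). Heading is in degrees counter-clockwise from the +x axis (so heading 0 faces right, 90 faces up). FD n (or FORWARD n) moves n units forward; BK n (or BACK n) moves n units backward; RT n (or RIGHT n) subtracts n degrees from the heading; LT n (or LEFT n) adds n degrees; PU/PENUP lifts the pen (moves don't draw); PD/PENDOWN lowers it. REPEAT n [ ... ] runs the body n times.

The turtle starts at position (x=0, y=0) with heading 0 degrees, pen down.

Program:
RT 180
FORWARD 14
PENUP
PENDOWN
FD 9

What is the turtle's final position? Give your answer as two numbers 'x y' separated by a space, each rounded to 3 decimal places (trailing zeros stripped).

Executing turtle program step by step:
Start: pos=(0,0), heading=0, pen down
RT 180: heading 0 -> 180
FD 14: (0,0) -> (-14,0) [heading=180, draw]
PU: pen up
PD: pen down
FD 9: (-14,0) -> (-23,0) [heading=180, draw]
Final: pos=(-23,0), heading=180, 2 segment(s) drawn

Answer: -23 0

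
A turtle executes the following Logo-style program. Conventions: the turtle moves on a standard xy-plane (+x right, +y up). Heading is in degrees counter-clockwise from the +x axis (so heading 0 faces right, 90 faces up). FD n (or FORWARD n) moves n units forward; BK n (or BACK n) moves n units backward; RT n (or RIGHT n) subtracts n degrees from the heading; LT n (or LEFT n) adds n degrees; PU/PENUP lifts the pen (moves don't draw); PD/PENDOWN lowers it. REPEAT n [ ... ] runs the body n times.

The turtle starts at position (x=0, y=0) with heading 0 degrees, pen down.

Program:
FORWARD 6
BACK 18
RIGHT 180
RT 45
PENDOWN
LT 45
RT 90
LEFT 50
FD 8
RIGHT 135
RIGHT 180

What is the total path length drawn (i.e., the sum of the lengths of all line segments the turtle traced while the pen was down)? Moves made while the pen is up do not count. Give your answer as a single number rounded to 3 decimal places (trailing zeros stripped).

Executing turtle program step by step:
Start: pos=(0,0), heading=0, pen down
FD 6: (0,0) -> (6,0) [heading=0, draw]
BK 18: (6,0) -> (-12,0) [heading=0, draw]
RT 180: heading 0 -> 180
RT 45: heading 180 -> 135
PD: pen down
LT 45: heading 135 -> 180
RT 90: heading 180 -> 90
LT 50: heading 90 -> 140
FD 8: (-12,0) -> (-18.128,5.142) [heading=140, draw]
RT 135: heading 140 -> 5
RT 180: heading 5 -> 185
Final: pos=(-18.128,5.142), heading=185, 3 segment(s) drawn

Segment lengths:
  seg 1: (0,0) -> (6,0), length = 6
  seg 2: (6,0) -> (-12,0), length = 18
  seg 3: (-12,0) -> (-18.128,5.142), length = 8
Total = 32

Answer: 32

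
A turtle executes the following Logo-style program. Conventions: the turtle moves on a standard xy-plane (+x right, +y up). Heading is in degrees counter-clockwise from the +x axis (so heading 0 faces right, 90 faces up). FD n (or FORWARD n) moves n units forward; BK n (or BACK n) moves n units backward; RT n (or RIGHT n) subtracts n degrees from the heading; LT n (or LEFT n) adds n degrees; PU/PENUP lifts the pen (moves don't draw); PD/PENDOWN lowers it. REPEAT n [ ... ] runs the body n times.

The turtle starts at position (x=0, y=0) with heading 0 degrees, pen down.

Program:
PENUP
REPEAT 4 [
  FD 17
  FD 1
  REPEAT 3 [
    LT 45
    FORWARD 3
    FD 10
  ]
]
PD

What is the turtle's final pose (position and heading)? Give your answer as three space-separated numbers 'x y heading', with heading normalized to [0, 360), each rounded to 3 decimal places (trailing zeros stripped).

Answer: 5 38.841 180

Derivation:
Executing turtle program step by step:
Start: pos=(0,0), heading=0, pen down
PU: pen up
REPEAT 4 [
  -- iteration 1/4 --
  FD 17: (0,0) -> (17,0) [heading=0, move]
  FD 1: (17,0) -> (18,0) [heading=0, move]
  REPEAT 3 [
    -- iteration 1/3 --
    LT 45: heading 0 -> 45
    FD 3: (18,0) -> (20.121,2.121) [heading=45, move]
    FD 10: (20.121,2.121) -> (27.192,9.192) [heading=45, move]
    -- iteration 2/3 --
    LT 45: heading 45 -> 90
    FD 3: (27.192,9.192) -> (27.192,12.192) [heading=90, move]
    FD 10: (27.192,12.192) -> (27.192,22.192) [heading=90, move]
    -- iteration 3/3 --
    LT 45: heading 90 -> 135
    FD 3: (27.192,22.192) -> (25.071,24.314) [heading=135, move]
    FD 10: (25.071,24.314) -> (18,31.385) [heading=135, move]
  ]
  -- iteration 2/4 --
  FD 17: (18,31.385) -> (5.979,43.406) [heading=135, move]
  FD 1: (5.979,43.406) -> (5.272,44.113) [heading=135, move]
  REPEAT 3 [
    -- iteration 1/3 --
    LT 45: heading 135 -> 180
    FD 3: (5.272,44.113) -> (2.272,44.113) [heading=180, move]
    FD 10: (2.272,44.113) -> (-7.728,44.113) [heading=180, move]
    -- iteration 2/3 --
    LT 45: heading 180 -> 225
    FD 3: (-7.728,44.113) -> (-9.849,41.991) [heading=225, move]
    FD 10: (-9.849,41.991) -> (-16.92,34.92) [heading=225, move]
    -- iteration 3/3 --
    LT 45: heading 225 -> 270
    FD 3: (-16.92,34.92) -> (-16.92,31.92) [heading=270, move]
    FD 10: (-16.92,31.92) -> (-16.92,21.92) [heading=270, move]
  ]
  -- iteration 3/4 --
  FD 17: (-16.92,21.92) -> (-16.92,4.92) [heading=270, move]
  FD 1: (-16.92,4.92) -> (-16.92,3.92) [heading=270, move]
  REPEAT 3 [
    -- iteration 1/3 --
    LT 45: heading 270 -> 315
    FD 3: (-16.92,3.92) -> (-14.799,1.799) [heading=315, move]
    FD 10: (-14.799,1.799) -> (-7.728,-5.272) [heading=315, move]
    -- iteration 2/3 --
    LT 45: heading 315 -> 0
    FD 3: (-7.728,-5.272) -> (-4.728,-5.272) [heading=0, move]
    FD 10: (-4.728,-5.272) -> (5.272,-5.272) [heading=0, move]
    -- iteration 3/3 --
    LT 45: heading 0 -> 45
    FD 3: (5.272,-5.272) -> (7.393,-3.151) [heading=45, move]
    FD 10: (7.393,-3.151) -> (14.464,3.92) [heading=45, move]
  ]
  -- iteration 4/4 --
  FD 17: (14.464,3.92) -> (26.485,15.941) [heading=45, move]
  FD 1: (26.485,15.941) -> (27.192,16.648) [heading=45, move]
  REPEAT 3 [
    -- iteration 1/3 --
    LT 45: heading 45 -> 90
    FD 3: (27.192,16.648) -> (27.192,19.648) [heading=90, move]
    FD 10: (27.192,19.648) -> (27.192,29.648) [heading=90, move]
    -- iteration 2/3 --
    LT 45: heading 90 -> 135
    FD 3: (27.192,29.648) -> (25.071,31.77) [heading=135, move]
    FD 10: (25.071,31.77) -> (18,38.841) [heading=135, move]
    -- iteration 3/3 --
    LT 45: heading 135 -> 180
    FD 3: (18,38.841) -> (15,38.841) [heading=180, move]
    FD 10: (15,38.841) -> (5,38.841) [heading=180, move]
  ]
]
PD: pen down
Final: pos=(5,38.841), heading=180, 0 segment(s) drawn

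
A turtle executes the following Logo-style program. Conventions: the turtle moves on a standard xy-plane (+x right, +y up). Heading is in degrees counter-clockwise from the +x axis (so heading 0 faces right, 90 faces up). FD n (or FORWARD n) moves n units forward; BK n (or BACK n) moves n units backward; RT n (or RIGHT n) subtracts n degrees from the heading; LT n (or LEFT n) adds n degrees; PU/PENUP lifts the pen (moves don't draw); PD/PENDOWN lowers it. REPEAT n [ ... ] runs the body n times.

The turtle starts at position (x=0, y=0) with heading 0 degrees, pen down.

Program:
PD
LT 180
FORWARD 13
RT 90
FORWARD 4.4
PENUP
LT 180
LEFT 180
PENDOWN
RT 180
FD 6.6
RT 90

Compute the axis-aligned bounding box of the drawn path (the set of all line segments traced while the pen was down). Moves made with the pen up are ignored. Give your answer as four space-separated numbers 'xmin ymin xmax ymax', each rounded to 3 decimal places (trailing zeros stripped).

Executing turtle program step by step:
Start: pos=(0,0), heading=0, pen down
PD: pen down
LT 180: heading 0 -> 180
FD 13: (0,0) -> (-13,0) [heading=180, draw]
RT 90: heading 180 -> 90
FD 4.4: (-13,0) -> (-13,4.4) [heading=90, draw]
PU: pen up
LT 180: heading 90 -> 270
LT 180: heading 270 -> 90
PD: pen down
RT 180: heading 90 -> 270
FD 6.6: (-13,4.4) -> (-13,-2.2) [heading=270, draw]
RT 90: heading 270 -> 180
Final: pos=(-13,-2.2), heading=180, 3 segment(s) drawn

Segment endpoints: x in {-13, -13, 0}, y in {-2.2, 0, 0, 4.4}
xmin=-13, ymin=-2.2, xmax=0, ymax=4.4

Answer: -13 -2.2 0 4.4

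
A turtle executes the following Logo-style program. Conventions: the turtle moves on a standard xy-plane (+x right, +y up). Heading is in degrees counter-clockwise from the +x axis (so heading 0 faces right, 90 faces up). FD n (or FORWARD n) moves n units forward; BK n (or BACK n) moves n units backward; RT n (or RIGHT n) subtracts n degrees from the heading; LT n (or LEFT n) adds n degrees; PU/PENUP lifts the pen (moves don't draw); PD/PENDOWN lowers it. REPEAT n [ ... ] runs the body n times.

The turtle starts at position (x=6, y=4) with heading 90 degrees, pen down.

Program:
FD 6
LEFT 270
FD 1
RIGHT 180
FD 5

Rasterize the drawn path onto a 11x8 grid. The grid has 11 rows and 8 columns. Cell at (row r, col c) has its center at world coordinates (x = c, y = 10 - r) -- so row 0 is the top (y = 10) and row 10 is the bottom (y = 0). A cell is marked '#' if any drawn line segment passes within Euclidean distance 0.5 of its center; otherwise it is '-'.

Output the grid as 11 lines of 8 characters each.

Segment 0: (6,4) -> (6,10)
Segment 1: (6,10) -> (7,10)
Segment 2: (7,10) -> (2,10)

Answer: --######
------#-
------#-
------#-
------#-
------#-
------#-
--------
--------
--------
--------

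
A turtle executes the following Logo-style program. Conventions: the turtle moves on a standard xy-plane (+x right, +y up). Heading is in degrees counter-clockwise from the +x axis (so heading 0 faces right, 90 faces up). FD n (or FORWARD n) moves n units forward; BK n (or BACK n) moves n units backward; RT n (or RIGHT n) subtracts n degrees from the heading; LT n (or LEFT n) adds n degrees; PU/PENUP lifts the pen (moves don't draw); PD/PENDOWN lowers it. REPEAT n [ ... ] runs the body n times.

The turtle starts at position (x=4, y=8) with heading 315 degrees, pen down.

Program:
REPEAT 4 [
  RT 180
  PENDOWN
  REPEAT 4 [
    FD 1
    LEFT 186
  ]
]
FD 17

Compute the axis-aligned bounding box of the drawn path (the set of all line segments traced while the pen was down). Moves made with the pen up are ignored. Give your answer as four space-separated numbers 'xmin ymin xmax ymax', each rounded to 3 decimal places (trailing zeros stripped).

Executing turtle program step by step:
Start: pos=(4,8), heading=315, pen down
REPEAT 4 [
  -- iteration 1/4 --
  RT 180: heading 315 -> 135
  PD: pen down
  REPEAT 4 [
    -- iteration 1/4 --
    FD 1: (4,8) -> (3.293,8.707) [heading=135, draw]
    LT 186: heading 135 -> 321
    -- iteration 2/4 --
    FD 1: (3.293,8.707) -> (4.07,8.078) [heading=321, draw]
    LT 186: heading 321 -> 147
    -- iteration 3/4 --
    FD 1: (4.07,8.078) -> (3.231,8.622) [heading=147, draw]
    LT 186: heading 147 -> 333
    -- iteration 4/4 --
    FD 1: (3.231,8.622) -> (4.122,8.168) [heading=333, draw]
    LT 186: heading 333 -> 159
  ]
  -- iteration 2/4 --
  RT 180: heading 159 -> 339
  PD: pen down
  REPEAT 4 [
    -- iteration 1/4 --
    FD 1: (4.122,8.168) -> (5.056,7.81) [heading=339, draw]
    LT 186: heading 339 -> 165
    -- iteration 2/4 --
    FD 1: (5.056,7.81) -> (4.09,8.069) [heading=165, draw]
    LT 186: heading 165 -> 351
    -- iteration 3/4 --
    FD 1: (4.09,8.069) -> (5.078,7.912) [heading=351, draw]
    LT 186: heading 351 -> 177
    -- iteration 4/4 --
    FD 1: (5.078,7.912) -> (4.079,7.965) [heading=177, draw]
    LT 186: heading 177 -> 3
  ]
  -- iteration 3/4 --
  RT 180: heading 3 -> 183
  PD: pen down
  REPEAT 4 [
    -- iteration 1/4 --
    FD 1: (4.079,7.965) -> (3.08,7.912) [heading=183, draw]
    LT 186: heading 183 -> 9
    -- iteration 2/4 --
    FD 1: (3.08,7.912) -> (4.068,8.069) [heading=9, draw]
    LT 186: heading 9 -> 195
    -- iteration 3/4 --
    FD 1: (4.068,8.069) -> (3.102,7.81) [heading=195, draw]
    LT 186: heading 195 -> 21
    -- iteration 4/4 --
    FD 1: (3.102,7.81) -> (4.036,8.168) [heading=21, draw]
    LT 186: heading 21 -> 207
  ]
  -- iteration 4/4 --
  RT 180: heading 207 -> 27
  PD: pen down
  REPEAT 4 [
    -- iteration 1/4 --
    FD 1: (4.036,8.168) -> (4.927,8.622) [heading=27, draw]
    LT 186: heading 27 -> 213
    -- iteration 2/4 --
    FD 1: (4.927,8.622) -> (4.088,8.078) [heading=213, draw]
    LT 186: heading 213 -> 39
    -- iteration 3/4 --
    FD 1: (4.088,8.078) -> (4.865,8.707) [heading=39, draw]
    LT 186: heading 39 -> 225
    -- iteration 4/4 --
    FD 1: (4.865,8.707) -> (4.158,8) [heading=225, draw]
    LT 186: heading 225 -> 51
  ]
]
FD 17: (4.158,8) -> (14.857,21.211) [heading=51, draw]
Final: pos=(14.857,21.211), heading=51, 17 segment(s) drawn

Segment endpoints: x in {3.08, 3.102, 3.231, 3.293, 4, 4.036, 4.068, 4.07, 4.079, 4.088, 4.09, 4.122, 4.158, 4.865, 4.927, 5.056, 5.078, 14.857}, y in {7.81, 7.912, 7.912, 7.965, 8, 8, 8.069, 8.078, 8.168, 8.622, 8.622, 8.707, 8.707, 21.211}
xmin=3.08, ymin=7.81, xmax=14.857, ymax=21.211

Answer: 3.08 7.81 14.857 21.211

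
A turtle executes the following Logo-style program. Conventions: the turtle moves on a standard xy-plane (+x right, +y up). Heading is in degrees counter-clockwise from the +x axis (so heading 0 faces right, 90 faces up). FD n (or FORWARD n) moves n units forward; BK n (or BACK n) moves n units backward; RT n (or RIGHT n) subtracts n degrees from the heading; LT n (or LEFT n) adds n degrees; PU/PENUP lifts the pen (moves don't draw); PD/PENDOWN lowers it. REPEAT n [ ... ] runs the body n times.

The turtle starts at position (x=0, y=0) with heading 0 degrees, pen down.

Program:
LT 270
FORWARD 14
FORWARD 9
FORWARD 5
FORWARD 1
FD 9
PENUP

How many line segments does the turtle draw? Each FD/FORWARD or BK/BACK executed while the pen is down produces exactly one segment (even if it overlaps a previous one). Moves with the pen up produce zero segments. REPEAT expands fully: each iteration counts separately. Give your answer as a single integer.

Executing turtle program step by step:
Start: pos=(0,0), heading=0, pen down
LT 270: heading 0 -> 270
FD 14: (0,0) -> (0,-14) [heading=270, draw]
FD 9: (0,-14) -> (0,-23) [heading=270, draw]
FD 5: (0,-23) -> (0,-28) [heading=270, draw]
FD 1: (0,-28) -> (0,-29) [heading=270, draw]
FD 9: (0,-29) -> (0,-38) [heading=270, draw]
PU: pen up
Final: pos=(0,-38), heading=270, 5 segment(s) drawn
Segments drawn: 5

Answer: 5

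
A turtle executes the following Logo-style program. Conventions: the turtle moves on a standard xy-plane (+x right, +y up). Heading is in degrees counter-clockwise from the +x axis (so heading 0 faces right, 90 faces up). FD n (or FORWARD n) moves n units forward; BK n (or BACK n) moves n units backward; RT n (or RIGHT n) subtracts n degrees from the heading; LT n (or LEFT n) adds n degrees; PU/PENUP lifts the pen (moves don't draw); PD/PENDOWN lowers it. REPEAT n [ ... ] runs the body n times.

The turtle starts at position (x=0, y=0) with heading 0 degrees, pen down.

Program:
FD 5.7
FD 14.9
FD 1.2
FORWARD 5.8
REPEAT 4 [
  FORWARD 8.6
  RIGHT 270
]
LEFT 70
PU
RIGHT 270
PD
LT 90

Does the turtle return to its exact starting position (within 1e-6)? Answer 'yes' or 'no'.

Executing turtle program step by step:
Start: pos=(0,0), heading=0, pen down
FD 5.7: (0,0) -> (5.7,0) [heading=0, draw]
FD 14.9: (5.7,0) -> (20.6,0) [heading=0, draw]
FD 1.2: (20.6,0) -> (21.8,0) [heading=0, draw]
FD 5.8: (21.8,0) -> (27.6,0) [heading=0, draw]
REPEAT 4 [
  -- iteration 1/4 --
  FD 8.6: (27.6,0) -> (36.2,0) [heading=0, draw]
  RT 270: heading 0 -> 90
  -- iteration 2/4 --
  FD 8.6: (36.2,0) -> (36.2,8.6) [heading=90, draw]
  RT 270: heading 90 -> 180
  -- iteration 3/4 --
  FD 8.6: (36.2,8.6) -> (27.6,8.6) [heading=180, draw]
  RT 270: heading 180 -> 270
  -- iteration 4/4 --
  FD 8.6: (27.6,8.6) -> (27.6,0) [heading=270, draw]
  RT 270: heading 270 -> 0
]
LT 70: heading 0 -> 70
PU: pen up
RT 270: heading 70 -> 160
PD: pen down
LT 90: heading 160 -> 250
Final: pos=(27.6,0), heading=250, 8 segment(s) drawn

Start position: (0, 0)
Final position: (27.6, 0)
Distance = 27.6; >= 1e-6 -> NOT closed

Answer: no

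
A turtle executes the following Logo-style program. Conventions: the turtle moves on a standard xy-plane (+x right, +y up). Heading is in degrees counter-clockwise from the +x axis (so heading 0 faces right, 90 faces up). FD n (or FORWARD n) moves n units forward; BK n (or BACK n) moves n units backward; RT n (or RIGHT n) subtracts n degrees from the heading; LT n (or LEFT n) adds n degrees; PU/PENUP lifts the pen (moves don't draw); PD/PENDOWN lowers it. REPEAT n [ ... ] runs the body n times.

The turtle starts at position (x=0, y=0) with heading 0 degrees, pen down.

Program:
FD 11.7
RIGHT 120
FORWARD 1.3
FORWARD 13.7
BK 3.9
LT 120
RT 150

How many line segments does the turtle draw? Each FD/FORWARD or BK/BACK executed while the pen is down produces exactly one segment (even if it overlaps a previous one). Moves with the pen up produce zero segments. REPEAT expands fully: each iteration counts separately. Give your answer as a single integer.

Executing turtle program step by step:
Start: pos=(0,0), heading=0, pen down
FD 11.7: (0,0) -> (11.7,0) [heading=0, draw]
RT 120: heading 0 -> 240
FD 1.3: (11.7,0) -> (11.05,-1.126) [heading=240, draw]
FD 13.7: (11.05,-1.126) -> (4.2,-12.99) [heading=240, draw]
BK 3.9: (4.2,-12.99) -> (6.15,-9.613) [heading=240, draw]
LT 120: heading 240 -> 0
RT 150: heading 0 -> 210
Final: pos=(6.15,-9.613), heading=210, 4 segment(s) drawn
Segments drawn: 4

Answer: 4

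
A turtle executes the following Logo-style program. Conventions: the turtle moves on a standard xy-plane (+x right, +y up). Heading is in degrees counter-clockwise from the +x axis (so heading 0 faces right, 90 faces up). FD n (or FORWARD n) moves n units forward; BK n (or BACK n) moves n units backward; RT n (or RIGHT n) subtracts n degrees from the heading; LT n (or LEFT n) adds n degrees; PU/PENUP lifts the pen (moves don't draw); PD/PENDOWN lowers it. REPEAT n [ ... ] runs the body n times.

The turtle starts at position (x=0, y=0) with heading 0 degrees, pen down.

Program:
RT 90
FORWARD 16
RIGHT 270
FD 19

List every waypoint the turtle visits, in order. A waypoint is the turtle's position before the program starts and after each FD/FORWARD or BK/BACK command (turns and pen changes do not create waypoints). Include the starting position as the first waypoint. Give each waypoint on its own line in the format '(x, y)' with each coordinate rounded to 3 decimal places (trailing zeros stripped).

Answer: (0, 0)
(0, -16)
(19, -16)

Derivation:
Executing turtle program step by step:
Start: pos=(0,0), heading=0, pen down
RT 90: heading 0 -> 270
FD 16: (0,0) -> (0,-16) [heading=270, draw]
RT 270: heading 270 -> 0
FD 19: (0,-16) -> (19,-16) [heading=0, draw]
Final: pos=(19,-16), heading=0, 2 segment(s) drawn
Waypoints (3 total):
(0, 0)
(0, -16)
(19, -16)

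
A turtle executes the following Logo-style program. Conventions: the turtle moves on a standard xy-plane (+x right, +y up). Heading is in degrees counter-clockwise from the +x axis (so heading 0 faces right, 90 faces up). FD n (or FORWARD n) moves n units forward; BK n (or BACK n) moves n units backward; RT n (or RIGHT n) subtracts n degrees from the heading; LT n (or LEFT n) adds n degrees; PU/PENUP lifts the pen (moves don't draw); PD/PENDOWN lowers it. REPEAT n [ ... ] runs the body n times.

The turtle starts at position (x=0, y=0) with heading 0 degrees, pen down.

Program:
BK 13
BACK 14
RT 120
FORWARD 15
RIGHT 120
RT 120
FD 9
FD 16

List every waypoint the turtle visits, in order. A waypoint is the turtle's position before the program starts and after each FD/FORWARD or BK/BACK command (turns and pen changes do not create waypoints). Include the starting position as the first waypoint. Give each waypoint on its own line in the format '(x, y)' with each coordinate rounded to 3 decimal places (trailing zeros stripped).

Executing turtle program step by step:
Start: pos=(0,0), heading=0, pen down
BK 13: (0,0) -> (-13,0) [heading=0, draw]
BK 14: (-13,0) -> (-27,0) [heading=0, draw]
RT 120: heading 0 -> 240
FD 15: (-27,0) -> (-34.5,-12.99) [heading=240, draw]
RT 120: heading 240 -> 120
RT 120: heading 120 -> 0
FD 9: (-34.5,-12.99) -> (-25.5,-12.99) [heading=0, draw]
FD 16: (-25.5,-12.99) -> (-9.5,-12.99) [heading=0, draw]
Final: pos=(-9.5,-12.99), heading=0, 5 segment(s) drawn
Waypoints (6 total):
(0, 0)
(-13, 0)
(-27, 0)
(-34.5, -12.99)
(-25.5, -12.99)
(-9.5, -12.99)

Answer: (0, 0)
(-13, 0)
(-27, 0)
(-34.5, -12.99)
(-25.5, -12.99)
(-9.5, -12.99)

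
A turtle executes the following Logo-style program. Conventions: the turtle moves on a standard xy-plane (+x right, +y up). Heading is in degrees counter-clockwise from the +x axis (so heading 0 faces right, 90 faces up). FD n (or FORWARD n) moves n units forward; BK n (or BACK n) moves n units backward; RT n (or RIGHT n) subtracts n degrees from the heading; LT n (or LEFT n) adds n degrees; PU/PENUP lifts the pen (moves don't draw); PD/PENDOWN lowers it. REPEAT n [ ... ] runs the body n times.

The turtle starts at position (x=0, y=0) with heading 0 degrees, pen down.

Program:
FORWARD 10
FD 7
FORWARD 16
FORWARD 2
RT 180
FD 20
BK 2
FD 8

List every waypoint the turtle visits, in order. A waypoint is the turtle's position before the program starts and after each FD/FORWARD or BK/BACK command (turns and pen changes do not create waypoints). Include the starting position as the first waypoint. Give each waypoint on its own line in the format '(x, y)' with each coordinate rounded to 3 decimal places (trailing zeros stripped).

Answer: (0, 0)
(10, 0)
(17, 0)
(33, 0)
(35, 0)
(15, 0)
(17, 0)
(9, 0)

Derivation:
Executing turtle program step by step:
Start: pos=(0,0), heading=0, pen down
FD 10: (0,0) -> (10,0) [heading=0, draw]
FD 7: (10,0) -> (17,0) [heading=0, draw]
FD 16: (17,0) -> (33,0) [heading=0, draw]
FD 2: (33,0) -> (35,0) [heading=0, draw]
RT 180: heading 0 -> 180
FD 20: (35,0) -> (15,0) [heading=180, draw]
BK 2: (15,0) -> (17,0) [heading=180, draw]
FD 8: (17,0) -> (9,0) [heading=180, draw]
Final: pos=(9,0), heading=180, 7 segment(s) drawn
Waypoints (8 total):
(0, 0)
(10, 0)
(17, 0)
(33, 0)
(35, 0)
(15, 0)
(17, 0)
(9, 0)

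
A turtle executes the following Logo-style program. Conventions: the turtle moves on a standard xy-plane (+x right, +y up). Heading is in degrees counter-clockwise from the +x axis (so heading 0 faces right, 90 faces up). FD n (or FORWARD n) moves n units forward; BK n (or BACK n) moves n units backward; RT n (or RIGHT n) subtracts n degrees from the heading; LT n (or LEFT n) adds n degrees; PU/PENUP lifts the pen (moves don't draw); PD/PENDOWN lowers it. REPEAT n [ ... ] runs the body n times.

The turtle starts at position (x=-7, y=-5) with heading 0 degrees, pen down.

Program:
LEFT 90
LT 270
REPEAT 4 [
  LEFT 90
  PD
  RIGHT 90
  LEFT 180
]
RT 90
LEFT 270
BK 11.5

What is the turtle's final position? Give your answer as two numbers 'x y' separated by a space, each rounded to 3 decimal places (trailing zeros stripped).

Executing turtle program step by step:
Start: pos=(-7,-5), heading=0, pen down
LT 90: heading 0 -> 90
LT 270: heading 90 -> 0
REPEAT 4 [
  -- iteration 1/4 --
  LT 90: heading 0 -> 90
  PD: pen down
  RT 90: heading 90 -> 0
  LT 180: heading 0 -> 180
  -- iteration 2/4 --
  LT 90: heading 180 -> 270
  PD: pen down
  RT 90: heading 270 -> 180
  LT 180: heading 180 -> 0
  -- iteration 3/4 --
  LT 90: heading 0 -> 90
  PD: pen down
  RT 90: heading 90 -> 0
  LT 180: heading 0 -> 180
  -- iteration 4/4 --
  LT 90: heading 180 -> 270
  PD: pen down
  RT 90: heading 270 -> 180
  LT 180: heading 180 -> 0
]
RT 90: heading 0 -> 270
LT 270: heading 270 -> 180
BK 11.5: (-7,-5) -> (4.5,-5) [heading=180, draw]
Final: pos=(4.5,-5), heading=180, 1 segment(s) drawn

Answer: 4.5 -5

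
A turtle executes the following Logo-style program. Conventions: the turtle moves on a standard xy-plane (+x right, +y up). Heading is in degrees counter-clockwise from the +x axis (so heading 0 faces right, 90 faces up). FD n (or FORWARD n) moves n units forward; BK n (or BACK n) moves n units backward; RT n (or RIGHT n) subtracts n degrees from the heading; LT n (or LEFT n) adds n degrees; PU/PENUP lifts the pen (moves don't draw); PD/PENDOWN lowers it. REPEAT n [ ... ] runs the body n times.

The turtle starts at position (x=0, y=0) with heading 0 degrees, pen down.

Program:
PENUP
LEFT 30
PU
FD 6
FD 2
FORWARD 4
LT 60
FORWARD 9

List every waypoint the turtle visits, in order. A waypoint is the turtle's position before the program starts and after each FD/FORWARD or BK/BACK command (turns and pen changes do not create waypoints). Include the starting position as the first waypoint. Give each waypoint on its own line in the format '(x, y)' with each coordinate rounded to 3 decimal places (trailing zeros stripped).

Executing turtle program step by step:
Start: pos=(0,0), heading=0, pen down
PU: pen up
LT 30: heading 0 -> 30
PU: pen up
FD 6: (0,0) -> (5.196,3) [heading=30, move]
FD 2: (5.196,3) -> (6.928,4) [heading=30, move]
FD 4: (6.928,4) -> (10.392,6) [heading=30, move]
LT 60: heading 30 -> 90
FD 9: (10.392,6) -> (10.392,15) [heading=90, move]
Final: pos=(10.392,15), heading=90, 0 segment(s) drawn
Waypoints (5 total):
(0, 0)
(5.196, 3)
(6.928, 4)
(10.392, 6)
(10.392, 15)

Answer: (0, 0)
(5.196, 3)
(6.928, 4)
(10.392, 6)
(10.392, 15)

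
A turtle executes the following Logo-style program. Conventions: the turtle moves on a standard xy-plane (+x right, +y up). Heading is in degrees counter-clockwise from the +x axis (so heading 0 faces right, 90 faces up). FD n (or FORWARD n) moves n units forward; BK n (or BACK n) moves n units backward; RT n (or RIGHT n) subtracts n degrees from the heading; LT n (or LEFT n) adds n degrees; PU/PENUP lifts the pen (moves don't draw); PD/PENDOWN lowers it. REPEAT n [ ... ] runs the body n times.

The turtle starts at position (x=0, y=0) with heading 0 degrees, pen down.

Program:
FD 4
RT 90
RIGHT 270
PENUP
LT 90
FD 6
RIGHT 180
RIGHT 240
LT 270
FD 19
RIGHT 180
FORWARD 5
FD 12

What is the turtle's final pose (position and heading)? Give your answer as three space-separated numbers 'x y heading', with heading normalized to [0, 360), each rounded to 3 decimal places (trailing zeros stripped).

Answer: 5 4.268 120

Derivation:
Executing turtle program step by step:
Start: pos=(0,0), heading=0, pen down
FD 4: (0,0) -> (4,0) [heading=0, draw]
RT 90: heading 0 -> 270
RT 270: heading 270 -> 0
PU: pen up
LT 90: heading 0 -> 90
FD 6: (4,0) -> (4,6) [heading=90, move]
RT 180: heading 90 -> 270
RT 240: heading 270 -> 30
LT 270: heading 30 -> 300
FD 19: (4,6) -> (13.5,-10.454) [heading=300, move]
RT 180: heading 300 -> 120
FD 5: (13.5,-10.454) -> (11,-6.124) [heading=120, move]
FD 12: (11,-6.124) -> (5,4.268) [heading=120, move]
Final: pos=(5,4.268), heading=120, 1 segment(s) drawn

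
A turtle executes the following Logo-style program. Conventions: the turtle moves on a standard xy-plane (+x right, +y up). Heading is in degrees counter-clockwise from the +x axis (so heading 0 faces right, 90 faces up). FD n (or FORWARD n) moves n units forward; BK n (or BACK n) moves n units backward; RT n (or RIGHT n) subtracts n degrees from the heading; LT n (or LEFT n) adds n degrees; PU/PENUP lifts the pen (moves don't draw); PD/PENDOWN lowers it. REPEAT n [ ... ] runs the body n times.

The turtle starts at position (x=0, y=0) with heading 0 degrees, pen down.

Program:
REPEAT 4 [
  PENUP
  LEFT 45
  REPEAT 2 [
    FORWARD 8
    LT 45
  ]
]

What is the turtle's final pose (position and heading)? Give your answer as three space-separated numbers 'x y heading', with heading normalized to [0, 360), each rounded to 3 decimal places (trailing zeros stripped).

Answer: 0 16 180

Derivation:
Executing turtle program step by step:
Start: pos=(0,0), heading=0, pen down
REPEAT 4 [
  -- iteration 1/4 --
  PU: pen up
  LT 45: heading 0 -> 45
  REPEAT 2 [
    -- iteration 1/2 --
    FD 8: (0,0) -> (5.657,5.657) [heading=45, move]
    LT 45: heading 45 -> 90
    -- iteration 2/2 --
    FD 8: (5.657,5.657) -> (5.657,13.657) [heading=90, move]
    LT 45: heading 90 -> 135
  ]
  -- iteration 2/4 --
  PU: pen up
  LT 45: heading 135 -> 180
  REPEAT 2 [
    -- iteration 1/2 --
    FD 8: (5.657,13.657) -> (-2.343,13.657) [heading=180, move]
    LT 45: heading 180 -> 225
    -- iteration 2/2 --
    FD 8: (-2.343,13.657) -> (-8,8) [heading=225, move]
    LT 45: heading 225 -> 270
  ]
  -- iteration 3/4 --
  PU: pen up
  LT 45: heading 270 -> 315
  REPEAT 2 [
    -- iteration 1/2 --
    FD 8: (-8,8) -> (-2.343,2.343) [heading=315, move]
    LT 45: heading 315 -> 0
    -- iteration 2/2 --
    FD 8: (-2.343,2.343) -> (5.657,2.343) [heading=0, move]
    LT 45: heading 0 -> 45
  ]
  -- iteration 4/4 --
  PU: pen up
  LT 45: heading 45 -> 90
  REPEAT 2 [
    -- iteration 1/2 --
    FD 8: (5.657,2.343) -> (5.657,10.343) [heading=90, move]
    LT 45: heading 90 -> 135
    -- iteration 2/2 --
    FD 8: (5.657,10.343) -> (0,16) [heading=135, move]
    LT 45: heading 135 -> 180
  ]
]
Final: pos=(0,16), heading=180, 0 segment(s) drawn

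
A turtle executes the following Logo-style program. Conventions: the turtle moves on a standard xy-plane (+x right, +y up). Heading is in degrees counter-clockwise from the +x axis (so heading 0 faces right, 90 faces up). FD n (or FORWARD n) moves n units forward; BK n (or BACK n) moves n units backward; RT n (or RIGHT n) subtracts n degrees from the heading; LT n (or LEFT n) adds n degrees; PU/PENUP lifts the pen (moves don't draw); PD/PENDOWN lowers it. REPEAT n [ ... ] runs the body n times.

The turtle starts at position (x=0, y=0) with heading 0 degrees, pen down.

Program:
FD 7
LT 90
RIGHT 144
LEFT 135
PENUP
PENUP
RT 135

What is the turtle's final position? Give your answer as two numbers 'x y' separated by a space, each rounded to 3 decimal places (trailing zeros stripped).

Executing turtle program step by step:
Start: pos=(0,0), heading=0, pen down
FD 7: (0,0) -> (7,0) [heading=0, draw]
LT 90: heading 0 -> 90
RT 144: heading 90 -> 306
LT 135: heading 306 -> 81
PU: pen up
PU: pen up
RT 135: heading 81 -> 306
Final: pos=(7,0), heading=306, 1 segment(s) drawn

Answer: 7 0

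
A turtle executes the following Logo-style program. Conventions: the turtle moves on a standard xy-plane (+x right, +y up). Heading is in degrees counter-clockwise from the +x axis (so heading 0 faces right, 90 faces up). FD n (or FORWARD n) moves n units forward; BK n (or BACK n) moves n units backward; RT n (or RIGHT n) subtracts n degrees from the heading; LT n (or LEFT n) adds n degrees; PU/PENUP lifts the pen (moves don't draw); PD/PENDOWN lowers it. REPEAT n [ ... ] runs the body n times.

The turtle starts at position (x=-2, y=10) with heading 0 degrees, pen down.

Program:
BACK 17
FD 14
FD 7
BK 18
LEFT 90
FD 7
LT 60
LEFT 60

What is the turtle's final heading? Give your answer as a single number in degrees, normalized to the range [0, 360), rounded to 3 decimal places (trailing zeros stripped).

Answer: 210

Derivation:
Executing turtle program step by step:
Start: pos=(-2,10), heading=0, pen down
BK 17: (-2,10) -> (-19,10) [heading=0, draw]
FD 14: (-19,10) -> (-5,10) [heading=0, draw]
FD 7: (-5,10) -> (2,10) [heading=0, draw]
BK 18: (2,10) -> (-16,10) [heading=0, draw]
LT 90: heading 0 -> 90
FD 7: (-16,10) -> (-16,17) [heading=90, draw]
LT 60: heading 90 -> 150
LT 60: heading 150 -> 210
Final: pos=(-16,17), heading=210, 5 segment(s) drawn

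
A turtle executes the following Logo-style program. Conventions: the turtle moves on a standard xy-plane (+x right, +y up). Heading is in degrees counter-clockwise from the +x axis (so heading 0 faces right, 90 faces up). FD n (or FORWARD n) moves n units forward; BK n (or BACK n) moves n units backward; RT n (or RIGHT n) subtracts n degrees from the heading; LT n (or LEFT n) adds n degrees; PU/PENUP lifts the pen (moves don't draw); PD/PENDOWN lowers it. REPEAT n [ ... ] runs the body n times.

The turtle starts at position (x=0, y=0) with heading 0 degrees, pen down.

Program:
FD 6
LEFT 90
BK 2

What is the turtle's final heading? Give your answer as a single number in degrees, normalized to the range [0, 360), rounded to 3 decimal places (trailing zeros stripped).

Executing turtle program step by step:
Start: pos=(0,0), heading=0, pen down
FD 6: (0,0) -> (6,0) [heading=0, draw]
LT 90: heading 0 -> 90
BK 2: (6,0) -> (6,-2) [heading=90, draw]
Final: pos=(6,-2), heading=90, 2 segment(s) drawn

Answer: 90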